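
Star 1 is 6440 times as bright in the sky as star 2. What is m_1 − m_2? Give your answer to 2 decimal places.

m_1 − m_2 ≈ -9.52

Pogson: Δm = −2.5 log₁₀(ratio) = −2.5 log₁₀(6440) = −2.5 × 3.8089 = -9.522
Star 1 is brighter, so it has the smaller magnitude: the difference is negative.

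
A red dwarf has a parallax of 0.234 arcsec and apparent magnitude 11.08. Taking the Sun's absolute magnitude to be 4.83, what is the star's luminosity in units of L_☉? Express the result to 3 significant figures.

L/L_☉ ≈ 5.78×10^-4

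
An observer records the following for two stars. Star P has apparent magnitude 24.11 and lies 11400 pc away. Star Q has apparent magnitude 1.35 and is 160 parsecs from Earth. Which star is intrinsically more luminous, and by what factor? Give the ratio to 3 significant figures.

Star P: M = m − 5 log₁₀ d + 5 = 24.11 − 5·4.0569 + 5 = 8.825
Star Q: M = m − 5 log₁₀ d + 5 = 1.35 − 5·2.2041 + 5 = -4.671
ΔM = M_P − M_Q = 8.825 − (-4.671) = 13.496; smaller M is more luminous → Star Q.
L ratio = 10^(0.4 |ΔM|) = 10^5.398 = 250300

Star Q is more luminous, by a factor of 250000.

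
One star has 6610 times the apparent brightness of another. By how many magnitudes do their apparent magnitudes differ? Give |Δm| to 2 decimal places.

|Δm| ≈ 9.55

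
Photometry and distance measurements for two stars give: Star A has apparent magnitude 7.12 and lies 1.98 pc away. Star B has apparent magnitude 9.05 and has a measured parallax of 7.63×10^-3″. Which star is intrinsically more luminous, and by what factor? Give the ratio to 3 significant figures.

Star B is more luminous, by a factor of 741.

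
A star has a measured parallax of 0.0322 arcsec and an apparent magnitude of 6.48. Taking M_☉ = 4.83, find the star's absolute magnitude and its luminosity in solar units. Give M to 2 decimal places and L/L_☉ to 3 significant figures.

M ≈ 4.02; L/L_☉ ≈ 2.11

d = 1/p = 1/0.0322″ = 31.06 pc
M = m − 5 log₁₀ d + 5 = 6.48 − 5·1.4921 + 5 = 4.019
M − M_☉ = 4.019 − 4.83 = -0.811
L/L_☉ = 10^(−0.4 × -0.811) = 2.110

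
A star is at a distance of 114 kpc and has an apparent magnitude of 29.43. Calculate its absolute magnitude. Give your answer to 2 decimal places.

d = 114 kpc = 114000 pc
5 log₁₀(d/10 pc) = 5 log₁₀(114000) − 5 = 20.285
M = m − 5 log₁₀(d/10) = 29.43 − 20.285 = 9.145

M ≈ 9.15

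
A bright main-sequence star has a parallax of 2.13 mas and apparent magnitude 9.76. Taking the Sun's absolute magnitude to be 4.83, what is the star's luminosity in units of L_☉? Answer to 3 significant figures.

L/L_☉ ≈ 23.5

d = 1/p = 1000/2.13 mas = 469.5 pc
M = m − 5 log₁₀ d + 5 = 9.76 − 5·2.6716 + 5 = 1.402
M − M_☉ = 1.402 − 4.83 = -3.428
L/L_☉ = 10^(−0.4 × -3.428) = 23.51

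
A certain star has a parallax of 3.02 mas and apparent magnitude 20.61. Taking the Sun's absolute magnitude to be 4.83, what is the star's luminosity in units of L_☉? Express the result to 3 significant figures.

d = 1/p = 1000/3.02 mas = 331.1 pc
M = m − 5 log₁₀ d + 5 = 20.61 − 5·2.5200 + 5 = 13.010
M − M_☉ = 13.010 − 4.83 = 8.180
L/L_☉ = 10^(−0.4 × 8.180) = 5.345×10^-4

L/L_☉ ≈ 5.35×10^-4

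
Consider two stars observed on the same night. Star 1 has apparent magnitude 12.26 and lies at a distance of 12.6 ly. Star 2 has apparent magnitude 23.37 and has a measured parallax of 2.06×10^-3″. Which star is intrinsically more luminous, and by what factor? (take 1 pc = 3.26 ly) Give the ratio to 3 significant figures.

Star 1 is more luminous, by a factor of 1.76.

Star 1: d = 12.6 ly / 3.26 = 3.865 pc
Star 1: M = m − 5 log₁₀ d + 5 = 12.26 − 5·0.5872 + 5 = 14.324
Star 2: d = 1/p = 1/2.06×10^-3″ = 485.4 pc
Star 2: M = m − 5 log₁₀ d + 5 = 23.37 − 5·2.6861 + 5 = 14.939
ΔM = M_1 − M_2 = 14.324 − (14.939) = -0.615; smaller M is more luminous → Star 1.
L ratio = 10^(0.4 |ΔM|) = 10^0.246 = 1.762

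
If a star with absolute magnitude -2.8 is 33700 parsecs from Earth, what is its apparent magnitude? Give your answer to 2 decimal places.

m ≈ 14.84

m = M + 5 log₁₀ d − 5 = -2.8 + 5·4.5276 − 5 = 14.838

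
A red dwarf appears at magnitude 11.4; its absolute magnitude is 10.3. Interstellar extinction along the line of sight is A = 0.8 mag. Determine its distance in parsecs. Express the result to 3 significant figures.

m − M = 5 log₁₀(d/10 pc) + A  ⇒  11.4 − (10.3) − 0.8 = 5 log₁₀(d/10)
0.300 = 5 log₁₀(d/10)
log₁₀ d = (m − M − A)/5 + 1 = 1.0600
d = 10^1.0600 = 11.48 pc

d ≈ 11.5 pc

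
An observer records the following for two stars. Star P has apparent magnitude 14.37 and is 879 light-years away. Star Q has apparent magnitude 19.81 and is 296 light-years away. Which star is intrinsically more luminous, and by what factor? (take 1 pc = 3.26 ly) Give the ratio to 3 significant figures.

Star P: d = 879 ly / 3.26 = 269.6 pc
Star P: M = m − 5 log₁₀ d + 5 = 14.37 − 5·2.4308 + 5 = 7.216
Star Q: d = 296 ly / 3.26 = 90.80 pc
Star Q: M = m − 5 log₁₀ d + 5 = 19.81 − 5·1.9581 + 5 = 15.020
ΔM = M_P − M_Q = 7.216 − (15.020) = -7.803; smaller M is more luminous → Star P.
L ratio = 10^(0.4 |ΔM|) = 10^3.121 = 1322

Star P is more luminous, by a factor of 1320.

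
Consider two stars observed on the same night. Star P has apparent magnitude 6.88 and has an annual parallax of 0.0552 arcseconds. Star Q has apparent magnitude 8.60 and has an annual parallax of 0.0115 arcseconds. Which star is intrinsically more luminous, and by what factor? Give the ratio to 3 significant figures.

Star Q is more luminous, by a factor of 4.73.

Star P: d = 1/p = 1/0.0552″ = 18.12 pc
Star P: M = m − 5 log₁₀ d + 5 = 6.88 − 5·1.2581 + 5 = 5.590
Star Q: d = 1/p = 1/0.0115″ = 86.96 pc
Star Q: M = m − 5 log₁₀ d + 5 = 8.60 − 5·1.9393 + 5 = 3.903
ΔM = M_P − M_Q = 5.590 − (3.903) = 1.686; smaller M is more luminous → Star Q.
L ratio = 10^(0.4 |ΔM|) = 10^0.674 = 4.726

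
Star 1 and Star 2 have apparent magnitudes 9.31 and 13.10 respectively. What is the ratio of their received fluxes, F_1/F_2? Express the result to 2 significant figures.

F_1/F_2 ≈ 33

Δm = 9.31 − (13.10) = -3.79
Flux ratio = 10^(−0.4 Δm) = 10^(−0.4 × -3.79) = 10^1.516 = 32.81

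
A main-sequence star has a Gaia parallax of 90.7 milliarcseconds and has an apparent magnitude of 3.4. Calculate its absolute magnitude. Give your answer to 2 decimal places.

p = 90.7 mas = 0.0907″ → d = 1/p = 11.03 pc
5 log₁₀(d/10 pc) = 5 log₁₀(11.03) − 5 = 0.212
M = m − 5 log₁₀(d/10) = 3.4 − 0.212 = 3.188

M ≈ 3.19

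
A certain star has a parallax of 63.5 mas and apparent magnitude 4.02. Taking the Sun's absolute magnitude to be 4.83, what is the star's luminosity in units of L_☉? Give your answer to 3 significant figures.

L/L_☉ ≈ 5.23

d = 1/p = 1000/63.5 mas = 15.75 pc
M = m − 5 log₁₀ d + 5 = 4.02 − 5·1.1972 + 5 = 3.034
M − M_☉ = 3.034 − 4.83 = -1.796
L/L_☉ = 10^(−0.4 × -1.796) = 5.229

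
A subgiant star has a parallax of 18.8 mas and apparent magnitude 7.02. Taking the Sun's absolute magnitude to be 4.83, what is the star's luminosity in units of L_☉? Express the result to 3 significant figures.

d = 1/p = 1000/18.8 mas = 53.19 pc
M = m − 5 log₁₀ d + 5 = 7.02 − 5·1.7258 + 5 = 3.391
M − M_☉ = 3.391 − 4.83 = -1.439
L/L_☉ = 10^(−0.4 × -1.439) = 3.764

L/L_☉ ≈ 3.76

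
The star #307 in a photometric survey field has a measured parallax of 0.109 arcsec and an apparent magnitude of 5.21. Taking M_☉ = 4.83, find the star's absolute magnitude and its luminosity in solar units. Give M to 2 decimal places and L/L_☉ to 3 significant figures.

d = 1/p = 1/0.109″ = 9.174 pc
M = m − 5 log₁₀ d + 5 = 5.21 − 5·0.9626 + 5 = 5.397
M − M_☉ = 5.397 − 4.83 = 0.567
L/L_☉ = 10^(−0.4 × 0.567) = 0.5931

M ≈ 5.40; L/L_☉ ≈ 0.593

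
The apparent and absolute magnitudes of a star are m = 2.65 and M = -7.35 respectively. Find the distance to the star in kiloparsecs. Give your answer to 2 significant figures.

μ = m − M = 10.000
m − M = 5 log₁₀ d − 5
log₁₀ d = (m − M)/5 + 1 = 3.0000
d = 10^3.0000 = 1000 pc
= 1.000 kpc

d ≈ 1.0 kpc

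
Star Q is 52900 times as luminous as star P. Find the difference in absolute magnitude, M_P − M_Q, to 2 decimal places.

M_P − M_Q ≈ 11.81

Pogson: ΔM = −2.5 log₁₀(ratio) = −2.5 log₁₀(52900) = −2.5 × 4.7235 = -11.809
Star Q is brighter so has the smaller magnitude: M_P − M_Q is positive.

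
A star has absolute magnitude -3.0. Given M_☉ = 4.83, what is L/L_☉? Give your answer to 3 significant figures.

M − M_☉ = -3.0 − 4.83 = -7.830
L/L_☉ = 10^(−0.4 (M − M_☉)) = 10^3.132 = 1355

L/L_☉ ≈ 1360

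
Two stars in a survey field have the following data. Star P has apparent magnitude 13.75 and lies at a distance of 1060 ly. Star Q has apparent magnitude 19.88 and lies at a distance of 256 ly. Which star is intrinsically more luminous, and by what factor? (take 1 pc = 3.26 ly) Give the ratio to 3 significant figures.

Star P is more luminous, by a factor of 4850.

Star P: d = 1060 ly / 3.26 = 325.2 pc
Star P: M = m − 5 log₁₀ d + 5 = 13.75 − 5·2.5121 + 5 = 6.190
Star Q: d = 256 ly / 3.26 = 78.53 pc
Star Q: M = m − 5 log₁₀ d + 5 = 19.88 − 5·1.8950 + 5 = 15.405
ΔM = M_P − M_Q = 6.190 − (15.405) = -9.215; smaller M is more luminous → Star P.
L ratio = 10^(0.4 |ΔM|) = 10^3.686 = 4854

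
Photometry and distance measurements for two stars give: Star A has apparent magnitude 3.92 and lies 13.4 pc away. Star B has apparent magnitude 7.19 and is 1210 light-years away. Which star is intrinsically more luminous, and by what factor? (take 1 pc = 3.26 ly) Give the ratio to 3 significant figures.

Star B is more luminous, by a factor of 37.8.

Star A: M = m − 5 log₁₀ d + 5 = 3.92 − 5·1.1271 + 5 = 3.284
Star B: d = 1210 ly / 3.26 = 371.2 pc
Star B: M = m − 5 log₁₀ d + 5 = 7.19 − 5·2.5696 + 5 = -0.658
ΔM = M_A − M_B = 3.284 − (-0.658) = 3.942; smaller M is more luminous → Star B.
L ratio = 10^(0.4 |ΔM|) = 10^1.577 = 37.75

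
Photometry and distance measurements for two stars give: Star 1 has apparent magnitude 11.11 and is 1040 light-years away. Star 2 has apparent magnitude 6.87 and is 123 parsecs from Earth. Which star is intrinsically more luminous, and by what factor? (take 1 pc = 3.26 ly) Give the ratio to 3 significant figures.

Star 1: d = 1040 ly / 3.26 = 319.0 pc
Star 1: M = m − 5 log₁₀ d + 5 = 11.11 − 5·2.5038 + 5 = 3.591
Star 2: M = m − 5 log₁₀ d + 5 = 6.87 − 5·2.0899 + 5 = 1.420
ΔM = M_1 − M_2 = 3.591 − (1.420) = 2.170; smaller M is more luminous → Star 2.
L ratio = 10^(0.4 |ΔM|) = 10^0.868 = 7.382

Star 2 is more luminous, by a factor of 7.38.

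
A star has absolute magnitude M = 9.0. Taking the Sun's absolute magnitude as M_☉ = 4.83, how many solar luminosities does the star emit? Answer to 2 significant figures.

M − M_☉ = 9.0 − 4.83 = 4.170
L/L_☉ = 10^(−0.4 (M − M_☉)) = 10^-1.668 = 0.02148

L/L_☉ ≈ 0.021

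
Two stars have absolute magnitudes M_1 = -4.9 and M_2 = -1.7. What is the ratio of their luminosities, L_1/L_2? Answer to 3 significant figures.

L_1/L_2 ≈ 19.1

ΔM = M_1 − M_2 = -3.2
L_1/L_2 = 10^(−0.4 ΔM) = 10^1.280 = 19.05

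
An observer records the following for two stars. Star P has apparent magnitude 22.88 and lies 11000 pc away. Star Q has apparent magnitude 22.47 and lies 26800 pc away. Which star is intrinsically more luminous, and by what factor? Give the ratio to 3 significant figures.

Star P: M = m − 5 log₁₀ d + 5 = 22.88 − 5·4.0414 + 5 = 7.673
Star Q: M = m − 5 log₁₀ d + 5 = 22.47 − 5·4.4281 + 5 = 5.329
ΔM = M_P − M_Q = 7.673 − (5.329) = 2.344; smaller M is more luminous → Star Q.
L ratio = 10^(0.4 |ΔM|) = 10^0.937 = 8.659

Star Q is more luminous, by a factor of 8.66.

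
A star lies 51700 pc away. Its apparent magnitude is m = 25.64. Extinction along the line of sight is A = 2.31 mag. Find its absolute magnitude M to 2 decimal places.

M ≈ 4.76

5 log₁₀(d/10 pc) = 5 log₁₀(51700) − 5 = 18.567
M = m − 5 log₁₀(d/10) − A = 25.64 − 18.567 − 2.31 = 4.763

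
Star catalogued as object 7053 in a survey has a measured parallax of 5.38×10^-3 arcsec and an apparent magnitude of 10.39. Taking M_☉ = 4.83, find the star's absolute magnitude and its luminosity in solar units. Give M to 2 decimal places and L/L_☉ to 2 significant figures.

M ≈ 4.04; L/L_☉ ≈ 2.1

d = 1/p = 1/5.38×10^-3″ = 185.9 pc
M = m − 5 log₁₀ d + 5 = 10.39 − 5·2.2692 + 5 = 4.044
M − M_☉ = 4.044 − 4.83 = -0.786
L/L_☉ = 10^(−0.4 × -0.786) = 2.063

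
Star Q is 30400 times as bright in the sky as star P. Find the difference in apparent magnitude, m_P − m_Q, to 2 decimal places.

m_P − m_Q ≈ 11.21

Pogson: Δm = −2.5 log₁₀(ratio) = −2.5 log₁₀(30400) = −2.5 × 4.4829 = -11.207
Star Q is brighter so has the smaller magnitude: m_P − m_Q is positive.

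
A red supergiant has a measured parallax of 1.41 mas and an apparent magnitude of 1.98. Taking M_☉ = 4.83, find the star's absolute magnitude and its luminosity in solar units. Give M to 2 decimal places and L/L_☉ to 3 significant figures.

M ≈ -7.27; L/L_☉ ≈ 69400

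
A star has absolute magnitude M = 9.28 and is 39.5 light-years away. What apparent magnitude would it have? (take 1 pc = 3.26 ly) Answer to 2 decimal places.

m ≈ 9.70

d = 39.5 ly / 3.26 = 12.12 pc
m = M + 5 log₁₀ d − 5 = 9.28 + 5·1.0834 − 5 = 9.697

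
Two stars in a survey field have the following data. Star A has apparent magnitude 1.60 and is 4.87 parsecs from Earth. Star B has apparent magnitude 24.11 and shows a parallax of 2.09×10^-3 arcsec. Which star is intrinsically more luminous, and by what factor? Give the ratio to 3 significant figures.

Star A is more luminous, by a factor of 105000.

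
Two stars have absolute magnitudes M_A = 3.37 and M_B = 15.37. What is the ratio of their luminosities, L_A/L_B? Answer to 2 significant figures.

L_A/L_B ≈ 63000

ΔM = M_A − M_B = -12.00
L_A/L_B = 10^(−0.4 ΔM) = 10^4.800 = 63100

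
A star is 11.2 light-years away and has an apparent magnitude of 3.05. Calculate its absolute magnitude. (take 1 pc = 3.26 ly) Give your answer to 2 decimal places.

M ≈ 5.37

d = 11.2 ly / 3.26 = 3.436 pc
5 log₁₀(d/10 pc) = 5 log₁₀(3.436) − 5 = -2.320
M = m − 5 log₁₀(d/10) = 3.05 + 2.320 = 5.370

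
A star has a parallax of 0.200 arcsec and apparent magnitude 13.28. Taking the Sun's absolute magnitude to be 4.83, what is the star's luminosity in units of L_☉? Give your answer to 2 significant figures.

d = 1/p = 1/0.200″ = 5.000 pc
M = m − 5 log₁₀ d + 5 = 13.28 − 5·0.6990 + 5 = 14.785
M − M_☉ = 14.785 − 4.83 = 9.955
L/L_☉ = 10^(−0.4 × 9.955) = 1.042×10^-4

L/L_☉ ≈ 1.0×10^-4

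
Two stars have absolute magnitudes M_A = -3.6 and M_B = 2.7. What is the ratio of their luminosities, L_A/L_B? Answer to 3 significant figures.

ΔM = M_A − M_B = -6.3
L_A/L_B = 10^(−0.4 ΔM) = 10^2.520 = 331.1

L_A/L_B ≈ 331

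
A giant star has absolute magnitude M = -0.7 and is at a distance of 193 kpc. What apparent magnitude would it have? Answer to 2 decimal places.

m ≈ 20.73

d = 193 kpc = 193000 pc
m = M + 5 log₁₀ d − 5 = -0.7 + 5·5.2856 − 5 = 20.728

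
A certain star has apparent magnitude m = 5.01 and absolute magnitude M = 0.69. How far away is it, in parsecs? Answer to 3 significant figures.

d ≈ 73.1 pc

Distance modulus: m − M = 5.01 − (0.69) = 4.320
m − M = 5 log₁₀ d − 5
log₁₀ d = (m − M)/5 + 1 = 1.8640
d = 10^1.8640 = 73.11 pc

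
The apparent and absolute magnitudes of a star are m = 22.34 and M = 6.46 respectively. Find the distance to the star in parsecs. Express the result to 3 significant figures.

μ = m − M = 15.880
m − M = 5 log₁₀ d − 5
log₁₀ d = (m − M)/5 + 1 = 4.1760
d = 10^4.1760 = 15000 pc

d ≈ 15000 pc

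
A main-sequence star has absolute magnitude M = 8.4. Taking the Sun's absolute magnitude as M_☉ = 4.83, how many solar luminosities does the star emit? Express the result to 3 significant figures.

L/L_☉ ≈ 0.0373

M − M_☉ = 8.4 − 4.83 = 3.570
L/L_☉ = 10^(−0.4 (M − M_☉)) = 10^-1.428 = 0.03733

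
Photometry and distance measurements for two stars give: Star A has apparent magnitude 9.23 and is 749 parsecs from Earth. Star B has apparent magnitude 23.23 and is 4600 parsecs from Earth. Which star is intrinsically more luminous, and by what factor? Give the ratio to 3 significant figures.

Star A is more luminous, by a factor of 10600.

Star A: M = m − 5 log₁₀ d + 5 = 9.23 − 5·2.8745 + 5 = -0.142
Star B: M = m − 5 log₁₀ d + 5 = 23.23 − 5·3.6628 + 5 = 9.916
ΔM = M_A − M_B = -0.142 − (9.916) = -10.059; smaller M is more luminous → Star A.
L ratio = 10^(0.4 |ΔM|) = 10^4.023 = 10550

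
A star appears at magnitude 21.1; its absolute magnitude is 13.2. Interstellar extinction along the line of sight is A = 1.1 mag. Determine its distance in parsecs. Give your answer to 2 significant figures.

d ≈ 230 pc

m − M = 5 log₁₀(d/10 pc) + A  ⇒  21.1 − (13.2) − 1.1 = 5 log₁₀(d/10)
6.800 = 5 log₁₀(d/10)
log₁₀ d = (m − M − A)/5 + 1 = 2.3600
d = 10^2.3600 = 229.1 pc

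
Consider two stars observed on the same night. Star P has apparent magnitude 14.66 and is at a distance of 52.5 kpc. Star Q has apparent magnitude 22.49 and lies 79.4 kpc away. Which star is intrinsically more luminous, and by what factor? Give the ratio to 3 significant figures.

Star P is more luminous, by a factor of 592.

Star P: d = 52.5 kpc = 52500 pc
Star P: M = m − 5 log₁₀ d + 5 = 14.66 − 5·4.7202 + 5 = -3.941
Star Q: d = 79.4 kpc = 79400 pc
Star Q: M = m − 5 log₁₀ d + 5 = 22.49 − 5·4.8998 + 5 = 2.991
ΔM = M_P − M_Q = -3.941 − (2.991) = -6.932; smaller M is more luminous → Star P.
L ratio = 10^(0.4 |ΔM|) = 10^2.773 = 592.5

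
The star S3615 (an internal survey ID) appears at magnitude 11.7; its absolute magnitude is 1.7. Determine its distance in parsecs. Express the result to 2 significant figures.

μ = m − M = 10.000
m − M = 5 log₁₀ d − 5
log₁₀ d = (m − M)/5 + 1 = 3.0000
d = 10^3.0000 = 1000 pc

d ≈ 1000 pc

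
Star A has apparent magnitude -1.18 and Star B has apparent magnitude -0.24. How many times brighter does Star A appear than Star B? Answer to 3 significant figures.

Magnitude difference = -0.94
Flux ratio = 10^(−0.4 Δm) = 10^(−0.4 × -0.94) = 10^0.376 = 2.377

2.38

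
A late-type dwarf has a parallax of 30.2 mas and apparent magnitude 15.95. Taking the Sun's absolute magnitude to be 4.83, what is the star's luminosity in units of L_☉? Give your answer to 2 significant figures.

L/L_☉ ≈ 3.9×10^-4

d = 1/p = 1000/30.2 mas = 33.11 pc
M = m − 5 log₁₀ d + 5 = 15.95 − 5·1.5200 + 5 = 13.350
M − M_☉ = 13.350 − 4.83 = 8.520
L/L_☉ = 10^(−0.4 × 8.520) = 3.908×10^-4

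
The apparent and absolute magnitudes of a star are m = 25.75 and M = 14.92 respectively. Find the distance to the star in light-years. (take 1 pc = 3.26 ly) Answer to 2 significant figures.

Distance modulus: m − M = 25.75 − (14.92) = 10.830
m − M = 5 log₁₀ d − 5
log₁₀ d = (m − M)/5 + 1 = 3.1660
d = 10^3.1660 = 1466 pc
= 4778 ly

d ≈ 4800 ly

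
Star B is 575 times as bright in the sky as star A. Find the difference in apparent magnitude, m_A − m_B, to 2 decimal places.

Pogson: Δm = −2.5 log₁₀(ratio) = −2.5 log₁₀(575) = −2.5 × 2.7597 = -6.899
Star B is brighter so has the smaller magnitude: m_A − m_B is positive.

m_A − m_B ≈ 6.90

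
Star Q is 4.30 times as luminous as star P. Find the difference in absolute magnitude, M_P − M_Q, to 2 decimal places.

M_P − M_Q ≈ 1.58

Pogson: ΔM = −2.5 log₁₀(ratio) = −2.5 log₁₀(4.30) = −2.5 × 0.6335 = -1.584
Star Q is brighter so has the smaller magnitude: M_P − M_Q is positive.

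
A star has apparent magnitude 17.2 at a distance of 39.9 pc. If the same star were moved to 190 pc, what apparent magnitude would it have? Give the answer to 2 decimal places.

m ≈ 20.59

Flux ∝ 1/d², so Δm = 5 log₁₀(d₂/d₁) = 5 log₁₀(190/39.9) = 3.389
m₂ = m₁ + Δm = 17.2 + (3.389) = 20.589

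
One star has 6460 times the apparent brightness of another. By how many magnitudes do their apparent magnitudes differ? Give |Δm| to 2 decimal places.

|Δm| ≈ 9.53

Pogson: Δm = −2.5 log₁₀(ratio) = −2.5 log₁₀(6460) = −2.5 × 3.8102 = -9.526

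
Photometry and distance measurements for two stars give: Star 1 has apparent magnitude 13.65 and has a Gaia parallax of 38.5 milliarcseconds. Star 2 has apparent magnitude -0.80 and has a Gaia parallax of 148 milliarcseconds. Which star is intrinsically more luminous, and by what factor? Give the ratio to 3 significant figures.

Star 1: p = 38.5 mas = 0.0385″ → d = 1/p = 25.97 pc
Star 1: M = m − 5 log₁₀ d + 5 = 13.65 − 5·1.4145 + 5 = 11.577
Star 2: p = 148 mas = 0.148″ → d = 1/p = 6.757 pc
Star 2: M = m − 5 log₁₀ d + 5 = -0.80 − 5·0.8297 + 5 = 0.051
ΔM = M_1 − M_2 = 11.577 − (0.051) = 11.526; smaller M is more luminous → Star 2.
L ratio = 10^(0.4 |ΔM|) = 10^4.610 = 40780

Star 2 is more luminous, by a factor of 40800.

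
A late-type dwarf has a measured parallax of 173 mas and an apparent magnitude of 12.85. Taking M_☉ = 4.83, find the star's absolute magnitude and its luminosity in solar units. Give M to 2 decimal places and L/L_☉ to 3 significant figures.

M ≈ 14.04; L/L_☉ ≈ 2.07×10^-4

d = 1/p = 1000/173 mas = 5.780 pc
M = m − 5 log₁₀ d + 5 = 12.85 − 5·0.7620 + 5 = 14.040
M − M_☉ = 14.040 − 4.83 = 9.210
L/L_☉ = 10^(−0.4 × 9.210) = 2.070×10^-4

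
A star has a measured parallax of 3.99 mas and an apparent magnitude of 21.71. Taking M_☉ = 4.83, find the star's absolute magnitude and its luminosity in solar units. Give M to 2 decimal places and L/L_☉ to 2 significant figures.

M ≈ 14.71; L/L_☉ ≈ 1.1×10^-4

d = 1/p = 1000/3.99 mas = 250.6 pc
M = m − 5 log₁₀ d + 5 = 21.71 − 5·2.3990 + 5 = 14.715
M − M_☉ = 14.715 − 4.83 = 9.885
L/L_☉ = 10^(−0.4 × 9.885) = 1.112×10^-4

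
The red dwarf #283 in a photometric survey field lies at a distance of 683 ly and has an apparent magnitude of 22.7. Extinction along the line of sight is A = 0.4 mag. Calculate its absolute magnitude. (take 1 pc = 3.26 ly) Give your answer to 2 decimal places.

d = 683 ly / 3.26 = 209.5 pc
5 log₁₀(d/10 pc) = 5 log₁₀(209.5) − 5 = 6.606
M = m − 5 log₁₀(d/10) − A = 22.7 − 6.606 − 0.4 = 15.694

M ≈ 15.69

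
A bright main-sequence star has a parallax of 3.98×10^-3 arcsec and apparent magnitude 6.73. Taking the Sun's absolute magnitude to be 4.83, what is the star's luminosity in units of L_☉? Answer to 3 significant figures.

L/L_☉ ≈ 110

d = 1/p = 1/3.98×10^-3″ = 251.3 pc
M = m − 5 log₁₀ d + 5 = 6.73 − 5·2.4001 + 5 = -0.271
M − M_☉ = -0.271 − 4.83 = -5.101
L/L_☉ = 10^(−0.4 × -5.101) = 109.7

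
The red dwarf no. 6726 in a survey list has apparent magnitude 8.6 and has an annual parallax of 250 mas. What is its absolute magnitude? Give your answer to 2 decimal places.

M ≈ 10.59

p = 250 mas = 0.250″ → d = 1/p = 4.000 pc
5 log₁₀(d/10 pc) = 5 log₁₀(4.000) − 5 = -1.990
M = m − 5 log₁₀(d/10) = 8.6 + 1.990 = 10.590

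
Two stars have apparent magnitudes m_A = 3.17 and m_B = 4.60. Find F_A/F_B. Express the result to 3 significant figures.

Δm = 3.17 − (4.60) = -1.43
Flux ratio = 10^(−0.4 Δm) = 10^(−0.4 × -1.43) = 10^0.572 = 3.733

F_A/F_B ≈ 3.73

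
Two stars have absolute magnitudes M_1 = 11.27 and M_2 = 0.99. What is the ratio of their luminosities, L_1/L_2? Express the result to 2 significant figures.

ΔM = M_1 − M_2 = 10.28
L_1/L_2 = 10^(−0.4 ΔM) = 10^-4.112 = 7.727×10^-5

L_1/L_2 ≈ 7.7×10^-5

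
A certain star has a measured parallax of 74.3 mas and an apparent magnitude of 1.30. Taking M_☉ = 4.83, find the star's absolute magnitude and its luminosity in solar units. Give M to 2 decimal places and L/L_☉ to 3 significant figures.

M ≈ 0.65; L/L_☉ ≈ 46.8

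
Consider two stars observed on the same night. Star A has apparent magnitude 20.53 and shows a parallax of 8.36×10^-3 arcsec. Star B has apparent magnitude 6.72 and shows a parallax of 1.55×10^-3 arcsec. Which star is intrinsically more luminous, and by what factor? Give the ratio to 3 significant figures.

Star B is more luminous, by a factor of 9.72×10^6.

Star A: d = 1/p = 1/8.36×10^-3″ = 119.6 pc
Star A: M = m − 5 log₁₀ d + 5 = 20.53 − 5·2.0778 + 5 = 15.141
Star B: d = 1/p = 1/1.55×10^-3″ = 645.2 pc
Star B: M = m − 5 log₁₀ d + 5 = 6.72 − 5·2.8097 + 5 = -2.328
ΔM = M_A − M_B = 15.141 − (-2.328) = 17.469; smaller M is more luminous → Star B.
L ratio = 10^(0.4 |ΔM|) = 10^6.988 = 9.722×10^6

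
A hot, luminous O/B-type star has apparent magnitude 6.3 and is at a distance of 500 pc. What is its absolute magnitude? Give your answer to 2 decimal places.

5 log₁₀(d/10 pc) = 5 log₁₀(500.0) − 5 = 8.495
M = m − 5 log₁₀(d/10) = 6.3 − 8.495 = -2.195

M ≈ -2.19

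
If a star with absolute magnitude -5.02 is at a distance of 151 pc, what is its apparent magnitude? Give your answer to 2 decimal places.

m ≈ 0.87

m = M + 5 log₁₀ d − 5 = -5.02 + 5·2.1790 − 5 = 0.875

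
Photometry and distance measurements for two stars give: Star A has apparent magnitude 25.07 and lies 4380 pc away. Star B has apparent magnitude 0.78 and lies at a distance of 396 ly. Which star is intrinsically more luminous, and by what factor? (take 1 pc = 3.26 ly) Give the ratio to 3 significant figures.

Star A: M = m − 5 log₁₀ d + 5 = 25.07 − 5·3.6415 + 5 = 11.863
Star B: d = 396 ly / 3.26 = 121.5 pc
Star B: M = m − 5 log₁₀ d + 5 = 0.78 − 5·2.0845 + 5 = -4.642
ΔM = M_A − M_B = 11.863 − (-4.642) = 16.505; smaller M is more luminous → Star B.
L ratio = 10^(0.4 |ΔM|) = 10^6.602 = 4.000×10^6

Star B is more luminous, by a factor of 4.00×10^6.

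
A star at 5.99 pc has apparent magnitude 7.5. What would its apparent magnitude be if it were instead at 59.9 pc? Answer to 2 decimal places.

Flux ∝ 1/d², so Δm = 5 log₁₀(d₂/d₁) = 5 log₁₀(59.9/5.99) = 5.000
m₂ = m₁ + Δm = 7.5 + (5.000) = 12.500

m ≈ 12.50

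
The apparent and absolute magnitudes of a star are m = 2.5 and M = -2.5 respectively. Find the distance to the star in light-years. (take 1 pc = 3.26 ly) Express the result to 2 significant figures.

d ≈ 330 ly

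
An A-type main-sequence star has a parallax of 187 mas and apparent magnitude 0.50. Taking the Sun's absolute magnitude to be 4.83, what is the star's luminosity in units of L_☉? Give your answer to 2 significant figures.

L/L_☉ ≈ 15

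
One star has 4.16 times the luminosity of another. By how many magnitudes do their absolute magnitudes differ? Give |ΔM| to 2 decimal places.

|ΔM| ≈ 1.55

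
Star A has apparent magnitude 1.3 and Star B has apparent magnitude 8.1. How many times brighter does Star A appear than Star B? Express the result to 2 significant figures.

520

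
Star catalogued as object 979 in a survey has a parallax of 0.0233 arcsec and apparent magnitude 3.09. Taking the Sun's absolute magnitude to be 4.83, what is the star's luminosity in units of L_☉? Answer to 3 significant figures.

L/L_☉ ≈ 91.5

d = 1/p = 1/0.0233″ = 42.92 pc
M = m − 5 log₁₀ d + 5 = 3.09 − 5·1.6326 + 5 = -0.073
M − M_☉ = -0.073 − 4.83 = -4.903
L/L_☉ = 10^(−0.4 × -4.903) = 91.47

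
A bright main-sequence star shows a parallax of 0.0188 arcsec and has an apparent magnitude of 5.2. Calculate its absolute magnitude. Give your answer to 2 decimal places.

d = 1/p = 1/0.0188″ = 53.19 pc
5 log₁₀(d/10 pc) = 5 log₁₀(53.19) − 5 = 3.629
M = m − 5 log₁₀(d/10) = 5.2 − 3.629 = 1.571

M ≈ 1.57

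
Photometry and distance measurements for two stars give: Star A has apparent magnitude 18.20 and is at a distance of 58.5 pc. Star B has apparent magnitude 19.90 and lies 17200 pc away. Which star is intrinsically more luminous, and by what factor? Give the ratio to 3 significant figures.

Star B is more luminous, by a factor of 18100.

Star A: M = m − 5 log₁₀ d + 5 = 18.20 − 5·1.7672 + 5 = 14.364
Star B: M = m − 5 log₁₀ d + 5 = 19.90 − 5·4.2355 + 5 = 3.722
ΔM = M_A − M_B = 14.364 − (3.722) = 10.642; smaller M is more luminous → Star B.
L ratio = 10^(0.4 |ΔM|) = 10^4.257 = 18060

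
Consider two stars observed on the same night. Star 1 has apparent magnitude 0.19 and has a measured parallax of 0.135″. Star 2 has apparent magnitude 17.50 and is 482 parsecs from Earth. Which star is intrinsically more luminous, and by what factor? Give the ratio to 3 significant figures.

Star 1 is more luminous, by a factor of 1980.

Star 1: d = 1/p = 1/0.135″ = 7.407 pc
Star 1: M = m − 5 log₁₀ d + 5 = 0.19 − 5·0.8697 + 5 = 0.842
Star 2: M = m − 5 log₁₀ d + 5 = 17.50 − 5·2.6830 + 5 = 9.085
ΔM = M_1 − M_2 = 0.842 − (9.085) = -8.243; smaller M is more luminous → Star 1.
L ratio = 10^(0.4 |ΔM|) = 10^3.297 = 1983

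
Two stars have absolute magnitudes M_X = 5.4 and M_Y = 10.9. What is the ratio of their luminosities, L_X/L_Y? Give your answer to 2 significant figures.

ΔM = M_X − M_Y = -5.5
L_X/L_Y = 10^(−0.4 ΔM) = 10^2.200 = 158.5

L_X/L_Y ≈ 160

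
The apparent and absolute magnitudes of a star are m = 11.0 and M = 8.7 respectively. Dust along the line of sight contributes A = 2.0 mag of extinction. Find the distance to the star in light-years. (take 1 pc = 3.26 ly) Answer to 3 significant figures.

m − M = 5 log₁₀(d/10 pc) + A  ⇒  11.0 − (8.7) − 2.0 = 5 log₁₀(d/10)
0.300 = 5 log₁₀(d/10)
log₁₀ d = (m − M − A)/5 + 1 = 1.0600
d = 10^1.0600 = 11.48 pc
= 37.43 ly

d ≈ 37.4 ly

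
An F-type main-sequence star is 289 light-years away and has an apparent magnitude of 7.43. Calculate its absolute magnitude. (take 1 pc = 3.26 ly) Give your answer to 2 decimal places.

d = 289 ly / 3.26 = 88.65 pc
5 log₁₀(d/10 pc) = 5 log₁₀(88.65) − 5 = 4.738
M = m − 5 log₁₀(d/10) = 7.43 − 4.738 = 2.692

M ≈ 2.69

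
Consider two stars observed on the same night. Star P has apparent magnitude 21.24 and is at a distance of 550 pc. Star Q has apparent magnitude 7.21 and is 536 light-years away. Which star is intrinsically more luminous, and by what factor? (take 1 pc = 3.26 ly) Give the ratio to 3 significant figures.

Star P: M = m − 5 log₁₀ d + 5 = 21.24 − 5·2.7404 + 5 = 12.538
Star Q: d = 536 ly / 3.26 = 164.4 pc
Star Q: M = m − 5 log₁₀ d + 5 = 7.21 − 5·2.2159 + 5 = 1.130
ΔM = M_P − M_Q = 12.538 − (1.130) = 11.408; smaller M is more luminous → Star Q.
L ratio = 10^(0.4 |ΔM|) = 10^4.563 = 36570

Star Q is more luminous, by a factor of 36600.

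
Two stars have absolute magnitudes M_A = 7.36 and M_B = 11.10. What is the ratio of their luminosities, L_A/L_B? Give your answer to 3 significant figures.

L_A/L_B ≈ 31.3

ΔM = M_A − M_B = -3.74
L_A/L_B = 10^(−0.4 ΔM) = 10^1.496 = 31.33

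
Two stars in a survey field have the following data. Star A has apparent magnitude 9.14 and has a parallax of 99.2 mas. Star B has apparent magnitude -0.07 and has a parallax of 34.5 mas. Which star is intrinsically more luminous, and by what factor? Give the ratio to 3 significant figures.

Star A: p = 99.2 mas = 0.0992″ → d = 1/p = 10.08 pc
Star A: M = m − 5 log₁₀ d + 5 = 9.14 − 5·1.0035 + 5 = 9.123
Star B: p = 34.5 mas = 0.0345″ → d = 1/p = 28.99 pc
Star B: M = m − 5 log₁₀ d + 5 = -0.07 − 5·1.4622 + 5 = -2.381
ΔM = M_A − M_B = 9.123 − (-2.381) = 11.503; smaller M is more luminous → Star B.
L ratio = 10^(0.4 |ΔM|) = 10^4.601 = 39940

Star B is more luminous, by a factor of 39900.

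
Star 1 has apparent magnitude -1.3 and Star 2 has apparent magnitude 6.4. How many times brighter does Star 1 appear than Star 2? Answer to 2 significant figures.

Δm = -1.3 − (6.4) = -7.7
Flux ratio = 10^(−0.4 Δm) = 10^(−0.4 × -7.7) = 10^3.080 = 1202

1200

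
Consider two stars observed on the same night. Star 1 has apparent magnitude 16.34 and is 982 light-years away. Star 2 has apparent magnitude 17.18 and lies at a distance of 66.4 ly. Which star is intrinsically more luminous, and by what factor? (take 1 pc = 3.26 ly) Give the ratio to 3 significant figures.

Star 1: d = 982 ly / 3.26 = 301.2 pc
Star 1: M = m − 5 log₁₀ d + 5 = 16.34 − 5·2.4789 + 5 = 8.946
Star 2: d = 66.4 ly / 3.26 = 20.37 pc
Star 2: M = m − 5 log₁₀ d + 5 = 17.18 − 5·1.3090 + 5 = 15.635
ΔM = M_1 − M_2 = 8.946 − (15.635) = -6.690; smaller M is more luminous → Star 1.
L ratio = 10^(0.4 |ΔM|) = 10^2.676 = 474.1

Star 1 is more luminous, by a factor of 474.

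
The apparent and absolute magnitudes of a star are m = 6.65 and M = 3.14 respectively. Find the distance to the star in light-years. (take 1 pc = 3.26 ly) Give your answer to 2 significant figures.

d ≈ 160 ly

μ = m − M = 3.510
m − M = 5 log₁₀ d − 5
log₁₀ d = (m − M)/5 + 1 = 1.7020
d = 10^1.7020 = 50.35 pc
= 164.1 ly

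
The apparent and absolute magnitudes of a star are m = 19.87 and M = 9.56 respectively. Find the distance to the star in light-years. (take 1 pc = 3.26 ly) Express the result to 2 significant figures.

d ≈ 3800 ly

μ = m − M = 10.310
m − M = 5 log₁₀ d − 5
log₁₀ d = (m − M)/5 + 1 = 3.0620
d = 10^3.0620 = 1153 pc
= 3760 ly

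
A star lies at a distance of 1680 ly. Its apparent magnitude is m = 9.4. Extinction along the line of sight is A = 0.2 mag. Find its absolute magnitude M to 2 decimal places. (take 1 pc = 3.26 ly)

d = 1680 ly / 3.26 = 515.3 pc
5 log₁₀(d/10 pc) = 5 log₁₀(515.3) − 5 = 8.560
M = m − 5 log₁₀(d/10) − A = 9.4 − 8.560 − 0.2 = 0.640

M ≈ 0.64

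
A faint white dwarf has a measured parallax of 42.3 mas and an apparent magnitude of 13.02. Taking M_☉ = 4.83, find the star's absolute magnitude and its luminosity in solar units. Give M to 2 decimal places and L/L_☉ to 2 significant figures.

d = 1/p = 1000/42.3 mas = 23.64 pc
M = m − 5 log₁₀ d + 5 = 13.02 − 5·1.3737 + 5 = 11.152
M − M_☉ = 11.152 − 4.83 = 6.322
L/L_☉ = 10^(−0.4 × 6.322) = 2.960×10^-3

M ≈ 11.15; L/L_☉ ≈ 3.0×10^-3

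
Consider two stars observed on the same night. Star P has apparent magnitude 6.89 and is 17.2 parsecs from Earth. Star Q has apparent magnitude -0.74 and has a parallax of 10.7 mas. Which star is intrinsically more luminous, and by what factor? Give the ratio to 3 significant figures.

Star Q is more luminous, by a factor of 33300.

Star P: M = m − 5 log₁₀ d + 5 = 6.89 − 5·1.2355 + 5 = 5.712
Star Q: p = 10.7 mas = 0.0107″ → d = 1/p = 93.46 pc
Star Q: M = m − 5 log₁₀ d + 5 = -0.74 − 5·1.9706 + 5 = -5.593
ΔM = M_P − M_Q = 5.712 − (-5.593) = 11.305; smaller M is more luminous → Star Q.
L ratio = 10^(0.4 |ΔM|) = 10^4.522 = 33280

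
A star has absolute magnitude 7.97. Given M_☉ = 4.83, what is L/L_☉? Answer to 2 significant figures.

M − M_☉ = 7.97 − 4.83 = 3.140
L/L_☉ = 10^(−0.4 (M − M_☉)) = 10^-1.256 = 0.05546

L/L_☉ ≈ 0.055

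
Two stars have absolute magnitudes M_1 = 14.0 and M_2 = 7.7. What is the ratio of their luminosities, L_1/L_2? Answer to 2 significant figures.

L_1/L_2 ≈ 3.0×10^-3

ΔM = M_1 − M_2 = 6.3
L_1/L_2 = 10^(−0.4 ΔM) = 10^-2.520 = 3.020×10^-3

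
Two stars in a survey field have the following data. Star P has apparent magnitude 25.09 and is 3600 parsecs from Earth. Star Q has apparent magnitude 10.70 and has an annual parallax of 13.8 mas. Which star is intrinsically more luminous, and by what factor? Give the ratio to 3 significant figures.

Star P: M = m − 5 log₁₀ d + 5 = 25.09 − 5·3.5563 + 5 = 12.308
Star Q: p = 13.8 mas = 0.0138″ → d = 1/p = 72.46 pc
Star Q: M = m − 5 log₁₀ d + 5 = 10.70 − 5·1.8601 + 5 = 6.399
ΔM = M_P − M_Q = 12.308 − (6.399) = 5.909; smaller M is more luminous → Star Q.
L ratio = 10^(0.4 |ΔM|) = 10^2.364 = 231.0

Star Q is more luminous, by a factor of 231.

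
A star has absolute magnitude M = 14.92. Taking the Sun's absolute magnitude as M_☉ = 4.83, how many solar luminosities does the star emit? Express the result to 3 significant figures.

L/L_☉ ≈ 9.20×10^-5

M − M_☉ = 14.92 − 4.83 = 10.090
L/L_☉ = 10^(−0.4 (M − M_☉)) = 10^-4.036 = 9.204×10^-5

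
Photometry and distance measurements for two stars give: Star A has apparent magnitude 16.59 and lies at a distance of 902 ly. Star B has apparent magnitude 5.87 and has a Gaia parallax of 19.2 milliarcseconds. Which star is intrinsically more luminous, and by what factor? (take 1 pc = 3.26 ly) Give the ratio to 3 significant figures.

Star B is more luminous, by a factor of 688.

Star A: d = 902 ly / 3.26 = 276.7 pc
Star A: M = m − 5 log₁₀ d + 5 = 16.59 − 5·2.4420 + 5 = 9.380
Star B: p = 19.2 mas = 0.0192″ → d = 1/p = 52.08 pc
Star B: M = m − 5 log₁₀ d + 5 = 5.87 − 5·1.7167 + 5 = 2.287
ΔM = M_A − M_B = 9.380 − (2.287) = 7.094; smaller M is more luminous → Star B.
L ratio = 10^(0.4 |ΔM|) = 10^2.837 = 687.7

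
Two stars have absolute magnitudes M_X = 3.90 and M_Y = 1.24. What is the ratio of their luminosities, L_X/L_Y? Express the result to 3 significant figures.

ΔM = M_X − M_Y = 2.66
L_X/L_Y = 10^(−0.4 ΔM) = 10^-1.064 = 0.08630

L_X/L_Y ≈ 0.0863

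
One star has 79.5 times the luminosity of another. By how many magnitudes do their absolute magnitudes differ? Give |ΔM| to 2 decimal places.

|ΔM| ≈ 4.75

Pogson: ΔM = −2.5 log₁₀(ratio) = −2.5 log₁₀(79.5) = −2.5 × 1.9004 = -4.751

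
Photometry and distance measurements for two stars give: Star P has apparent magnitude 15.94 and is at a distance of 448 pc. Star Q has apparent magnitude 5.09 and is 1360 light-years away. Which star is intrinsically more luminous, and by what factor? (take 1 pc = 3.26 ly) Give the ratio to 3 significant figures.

Star Q is more luminous, by a factor of 19000.

Star P: M = m − 5 log₁₀ d + 5 = 15.94 − 5·2.6513 + 5 = 7.684
Star Q: d = 1360 ly / 3.26 = 417.2 pc
Star Q: M = m − 5 log₁₀ d + 5 = 5.09 − 5·2.6203 + 5 = -3.012
ΔM = M_P − M_Q = 7.684 − (-3.012) = 10.695; smaller M is more luminous → Star Q.
L ratio = 10^(0.4 |ΔM|) = 10^4.278 = 18970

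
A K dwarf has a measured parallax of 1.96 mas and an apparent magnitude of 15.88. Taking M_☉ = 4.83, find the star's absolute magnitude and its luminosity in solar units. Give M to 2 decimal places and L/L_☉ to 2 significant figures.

M ≈ 7.34; L/L_☉ ≈ 0.099

d = 1/p = 1000/1.96 mas = 510.2 pc
M = m − 5 log₁₀ d + 5 = 15.88 − 5·2.7077 + 5 = 7.341
M − M_☉ = 7.341 − 4.83 = 2.511
L/L_☉ = 10^(−0.4 × 2.511) = 0.09897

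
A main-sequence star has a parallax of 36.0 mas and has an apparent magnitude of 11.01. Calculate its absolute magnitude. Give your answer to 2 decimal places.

M ≈ 8.79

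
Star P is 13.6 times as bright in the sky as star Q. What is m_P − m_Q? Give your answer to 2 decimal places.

m_P − m_Q ≈ -2.83

Pogson: Δm = −2.5 log₁₀(ratio) = −2.5 log₁₀(13.6) = −2.5 × 1.1335 = -2.834
Star P is brighter, so it has the smaller magnitude: the difference is negative.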